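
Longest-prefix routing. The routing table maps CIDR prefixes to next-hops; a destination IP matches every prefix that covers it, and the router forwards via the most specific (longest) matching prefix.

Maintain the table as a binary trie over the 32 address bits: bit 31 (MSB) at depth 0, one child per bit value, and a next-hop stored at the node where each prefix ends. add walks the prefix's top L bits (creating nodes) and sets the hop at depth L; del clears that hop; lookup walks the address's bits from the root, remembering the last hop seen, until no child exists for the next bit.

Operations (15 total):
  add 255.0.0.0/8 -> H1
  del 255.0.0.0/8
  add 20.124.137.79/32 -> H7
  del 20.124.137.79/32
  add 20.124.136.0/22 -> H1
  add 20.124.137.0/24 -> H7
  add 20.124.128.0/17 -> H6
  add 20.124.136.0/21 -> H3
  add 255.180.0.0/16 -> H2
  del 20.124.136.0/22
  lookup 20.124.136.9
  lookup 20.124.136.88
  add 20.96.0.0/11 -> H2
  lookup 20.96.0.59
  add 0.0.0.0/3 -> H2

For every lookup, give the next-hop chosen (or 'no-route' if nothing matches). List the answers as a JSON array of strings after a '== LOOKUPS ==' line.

Trace:
  + 255.0.0.0/8 (H1) depth=8
  - 255.0.0.0/8 clear@8
  + 20.124.137.79/32 (H7) depth=32
  - 20.124.137.79/32 clear@32
  + 20.124.136.0/22 (H1) depth=22
  + 20.124.137.0/24 (H7) depth=24
  + 20.124.128.0/17 (H6) depth=17
  + 20.124.136.0/21 (H3) depth=21
  + 255.180.0.0/16 (H2) depth=16
  - 20.124.136.0/22 clear@22
  lookup 20.124.136.9: bits 00010100011111001000100 walk d0:-→d1:-→d2:-→d3:-→d4:-→d5:-→d6:-→d7:-→d8:-→d9:-→d10:-→d11:-→d12:-→d13:-→d14:-→d15:-→d16:-→d17:H6→d18:-→d19:-→d20:-→d21:H3→d22:-→d23:- -> H3
  lookup 20.124.136.88: bits 00010100011111001000100 walk d0:-→d1:-→d2:-→d3:-→d4:-→d5:-→d6:-→d7:-→d8:-→d9:-→d10:-→d11:-→d12:-→d13:-→d14:-→d15:-→d16:-→d17:H6→d18:-→d19:-→d20:-→d21:H3→d22:-→d23:- -> H3
  + 20.96.0.0/11 (H2) depth=11
  lookup 20.96.0.59: bits 00010100011 walk d0:-→d1:-→d2:-→d3:-→d4:-→d5:-→d6:-→d7:-→d8:-→d9:-→d10:-→d11:H2 -> H2
  + 0.0.0.0/3 (H2) depth=3

== LOOKUPS ==
["H3","H3","H2"]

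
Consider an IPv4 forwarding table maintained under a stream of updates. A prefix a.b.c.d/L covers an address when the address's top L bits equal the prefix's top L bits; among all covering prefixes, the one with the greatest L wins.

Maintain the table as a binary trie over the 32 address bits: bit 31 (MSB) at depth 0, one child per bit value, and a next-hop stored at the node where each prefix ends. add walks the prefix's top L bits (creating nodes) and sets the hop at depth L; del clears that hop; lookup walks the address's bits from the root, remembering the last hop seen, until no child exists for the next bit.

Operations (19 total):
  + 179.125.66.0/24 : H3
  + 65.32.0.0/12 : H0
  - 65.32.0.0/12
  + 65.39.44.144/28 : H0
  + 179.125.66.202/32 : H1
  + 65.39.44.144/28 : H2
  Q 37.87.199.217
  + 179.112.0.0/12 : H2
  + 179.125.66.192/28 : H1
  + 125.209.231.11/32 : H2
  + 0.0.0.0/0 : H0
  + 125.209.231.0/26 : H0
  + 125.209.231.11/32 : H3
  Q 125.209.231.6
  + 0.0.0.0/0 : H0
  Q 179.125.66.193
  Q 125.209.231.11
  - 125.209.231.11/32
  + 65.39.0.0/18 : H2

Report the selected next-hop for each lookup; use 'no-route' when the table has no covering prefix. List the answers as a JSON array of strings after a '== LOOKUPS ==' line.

Trace:
  + 179.125.66.0/24 (H3) depth=24
  + 65.32.0.0/12 (H0) depth=12
  del 65.32.0.0/12 (clear depth 12)
  + 65.39.44.144/28 (H0) depth=28
  + 179.125.66.202/32 (H1) depth=32
  + 65.39.44.144/28 (H2) depth=28
  ? 37.87.199.217  path d0:-→d1:-  best=no-route
  + 179.112.0.0/12 (H2) depth=12
  + 179.125.66.192/28 (H1) depth=28
  + 125.209.231.11/32 (H2) depth=32
  + 0.0.0.0/0 (H0) depth=0
  + 125.209.231.0/26 (H0) depth=26
  + 125.209.231.11/32 (H3) depth=32
  ? 125.209.231.6  path d0:H0→d1:-→d2:-→d3:-→d4:-→d5:-→d6:-→d7:-→d8:-→d9:-→d10:-→d11:-→d12:-→d13:-→d14:-→d15:-→d16:-→d17:-→d18:-→d19:-→d20:-→d21:-→d22:-→d23:-→d24:-→d25:-→d26:H0→d27:-→d28:-  best=H0
  + 0.0.0.0/0 (H0) depth=0
  ? 179.125.66.193  path d0:H0→d1:-→d2:-→d3:-→d4:-→d5:-→d6:-→d7:-→d8:-→d9:-→d10:-→d11:-→d12:H2→d13:-→d14:-→d15:-→d16:-→d17:-→d18:-→d19:-→d20:-→d21:-→d22:-→d23:-→d24:H3→d25:-→d26:-→d27:-→d28:H1  best=H1
  ? 125.209.231.11  path d0:H0→d1:-→d2:-→d3:-→d4:-→d5:-→d6:-→d7:-→d8:-→d9:-→d10:-→d11:-→d12:-→d13:-→d14:-→d15:-→d16:-→d17:-→d18:-→d19:-→d20:-→d21:-→d22:-→d23:-→d24:-→d25:-→d26:H0→d27:-→d28:-→d29:-→d30:-→d31:-→d32:H3  best=H3
  del 125.209.231.11/32 (clear depth 32)
  + 65.39.0.0/18 (H2) depth=18

== LOOKUPS ==
["no-route","H0","H1","H3"]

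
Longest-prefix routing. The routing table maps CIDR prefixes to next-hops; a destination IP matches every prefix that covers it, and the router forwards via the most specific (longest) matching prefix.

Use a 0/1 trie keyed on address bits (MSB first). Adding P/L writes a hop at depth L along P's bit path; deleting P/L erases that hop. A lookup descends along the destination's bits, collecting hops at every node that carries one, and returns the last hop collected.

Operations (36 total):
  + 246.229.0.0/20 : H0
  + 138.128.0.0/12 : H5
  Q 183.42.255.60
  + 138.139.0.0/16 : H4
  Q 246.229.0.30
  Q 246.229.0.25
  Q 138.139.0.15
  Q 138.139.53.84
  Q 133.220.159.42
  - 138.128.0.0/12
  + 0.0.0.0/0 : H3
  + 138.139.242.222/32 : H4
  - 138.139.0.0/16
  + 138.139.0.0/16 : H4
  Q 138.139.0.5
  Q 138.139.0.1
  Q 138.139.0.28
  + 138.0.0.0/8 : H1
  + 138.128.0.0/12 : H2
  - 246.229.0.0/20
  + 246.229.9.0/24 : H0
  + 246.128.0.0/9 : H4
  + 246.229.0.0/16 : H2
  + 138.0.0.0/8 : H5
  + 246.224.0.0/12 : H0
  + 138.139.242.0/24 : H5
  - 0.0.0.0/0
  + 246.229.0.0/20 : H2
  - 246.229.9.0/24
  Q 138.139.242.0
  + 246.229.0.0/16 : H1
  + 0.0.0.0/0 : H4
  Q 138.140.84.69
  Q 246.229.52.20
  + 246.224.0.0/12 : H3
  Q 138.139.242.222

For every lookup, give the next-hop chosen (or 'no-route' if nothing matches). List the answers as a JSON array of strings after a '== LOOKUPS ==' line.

Trace:
  + 246.229.0.0/20 (H0) depth=20
  + 138.128.0.0/12 (H5) depth=12
  ? 183.42.255.60  path d0:-→d1:-→d2:-  best=no-route
  + 138.139.0.0/16 (H4) depth=16
  ? 246.229.0.30  path d0:-→d1:-→d2:-→d3:-→d4:-→d5:-→d6:-→d7:-→d8:-→d9:-→d10:-→d11:-→d12:-→d13:-→d14:-→d15:-→d16:-→d17:-→d18:-→d19:-→d20:H0  best=H0
  ? 246.229.0.25  path d0:-→d1:-→d2:-→d3:-→d4:-→d5:-→d6:-→d7:-→d8:-→d9:-→d10:-→d11:-→d12:-→d13:-→d14:-→d15:-→d16:-→d17:-→d18:-→d19:-→d20:H0  best=H0
  ? 138.139.0.15  path d0:-→d1:-→d2:-→d3:-→d4:-→d5:-→d6:-→d7:-→d8:-→d9:-→d10:-→d11:-→d12:H5→d13:-→d14:-→d15:-→d16:H4  best=H4
  ? 138.139.53.84  path d0:-→d1:-→d2:-→d3:-→d4:-→d5:-→d6:-→d7:-→d8:-→d9:-→d10:-→d11:-→d12:H5→d13:-→d14:-→d15:-→d16:H4  best=H4
  ? 133.220.159.42  path d0:-→d1:-→d2:-→d3:-→d4:-  best=no-route
  del 138.128.0.0/12 (clear depth 12)
  + 0.0.0.0/0 (H3) depth=0
  + 138.139.242.222/32 (H4) depth=32
  del 138.139.0.0/16 (clear depth 16)
  + 138.139.0.0/16 (H4) depth=16
  ? 138.139.0.5  path d0:H3→d1:-→d2:-→d3:-→d4:-→d5:-→d6:-→d7:-→d8:-→d9:-→d10:-→d11:-→d12:-→d13:-→d14:-→d15:-→d16:H4  best=H4
  ? 138.139.0.1  path d0:H3→d1:-→d2:-→d3:-→d4:-→d5:-→d6:-→d7:-→d8:-→d9:-→d10:-→d11:-→d12:-→d13:-→d14:-→d15:-→d16:H4  best=H4
  ? 138.139.0.28  path d0:H3→d1:-→d2:-→d3:-→d4:-→d5:-→d6:-→d7:-→d8:-→d9:-→d10:-→d11:-→d12:-→d13:-→d14:-→d15:-→d16:H4  best=H4
  + 138.0.0.0/8 (H1) depth=8
  + 138.128.0.0/12 (H2) depth=12
  del 246.229.0.0/20 (clear depth 20)
  + 246.229.9.0/24 (H0) depth=24
  + 246.128.0.0/9 (H4) depth=9
  + 246.229.0.0/16 (H2) depth=16
  + 138.0.0.0/8 (H5) depth=8
  + 246.224.0.0/12 (H0) depth=12
  + 138.139.242.0/24 (H5) depth=24
  del 0.0.0.0/0 (clear depth 0)
  + 246.229.0.0/20 (H2) depth=20
  del 246.229.9.0/24 (clear depth 24)
  ? 138.139.242.0  path d0:-→d1:-→d2:-→d3:-→d4:-→d5:-→d6:-→d7:-→d8:H5→d9:-→d10:-→d11:-→d12:H2→d13:-→d14:-→d15:-→d16:H4→d17:-→d18:-→d19:-→d20:-→d21:-→d22:-→d23:-→d24:H5  best=H5
  + 246.229.0.0/16 (H1) depth=16
  + 0.0.0.0/0 (H4) depth=0
  ? 138.140.84.69  path d0:H4→d1:-→d2:-→d3:-→d4:-→d5:-→d6:-→d7:-→d8:H5→d9:-→d10:-→d11:-→d12:H2→d13:-  best=H2
  ? 246.229.52.20  path d0:H4→d1:-→d2:-→d3:-→d4:-→d5:-→d6:-→d7:-→d8:-→d9:H4→d10:-→d11:-→d12:H0→d13:-→d14:-→d15:-→d16:H1→d17:-→d18:-  best=H1
  + 246.224.0.0/12 (H3) depth=12
  ? 138.139.242.222  path d0:H4→d1:-→d2:-→d3:-→d4:-→d5:-→d6:-→d7:-→d8:H5→d9:-→d10:-→d11:-→d12:H2→d13:-→d14:-→d15:-→d16:H4→d17:-→d18:-→d19:-→d20:-→d21:-→d22:-→d23:-→d24:H5→d25:-→d26:-→d27:-→d28:-→d29:-→d30:-→d31:-→d32:H4  best=H4

== LOOKUPS ==
["no-route","H0","H0","H4","H4","no-route","H4","H4","H4","H5","H2","H1","H4"]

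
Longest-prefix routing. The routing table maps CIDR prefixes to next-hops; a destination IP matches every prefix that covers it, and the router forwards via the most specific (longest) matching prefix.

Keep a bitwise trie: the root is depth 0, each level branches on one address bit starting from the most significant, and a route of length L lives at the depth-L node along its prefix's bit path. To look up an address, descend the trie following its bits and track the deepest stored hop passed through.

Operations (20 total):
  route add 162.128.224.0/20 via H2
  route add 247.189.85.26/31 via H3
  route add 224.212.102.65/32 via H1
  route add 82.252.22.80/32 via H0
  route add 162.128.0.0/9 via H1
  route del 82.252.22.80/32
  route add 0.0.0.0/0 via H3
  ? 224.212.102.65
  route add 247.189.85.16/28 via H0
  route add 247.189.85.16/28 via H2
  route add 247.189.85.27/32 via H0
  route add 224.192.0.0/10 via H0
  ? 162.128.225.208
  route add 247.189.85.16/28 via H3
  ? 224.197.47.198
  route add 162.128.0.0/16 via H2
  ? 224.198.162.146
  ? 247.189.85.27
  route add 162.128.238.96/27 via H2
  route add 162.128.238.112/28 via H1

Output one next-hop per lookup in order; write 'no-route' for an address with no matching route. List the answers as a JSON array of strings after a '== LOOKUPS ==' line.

Process each operation:
  + 162.128.224.0/20 (H2) depth=20
  + 247.189.85.26/31 (H3) depth=31
  + 224.212.102.65/32 (H1) depth=32
  + 82.252.22.80/32 (H0) depth=32
  + 162.128.0.0/9 (H1) depth=9
  del 82.252.22.80/32 (clear depth 32)
  + 0.0.0.0/0 (H3) depth=0
  Q 224.212.102.65: descend 11100000110101000110011001000001 ; hops seen [H3,H1] ; pick H1
  + 247.189.85.16/28 (H0) depth=28
  + 247.189.85.16/28 (H2) depth=28
  + 247.189.85.27/32 (H0) depth=32
  + 224.192.0.0/10 (H0) depth=10
  Q 162.128.225.208: descend 10100010100000001110 ; hops seen [H3,H1,H2] ; pick H2
  + 247.189.85.16/28 (H3) depth=28
  Q 224.197.47.198: descend 11100000110 ; hops seen [H3,H0] ; pick H0
  + 162.128.0.0/16 (H2) depth=16
  Q 224.198.162.146: descend 11100000110 ; hops seen [H3,H0] ; pick H0
  Q 247.189.85.27: descend 11110111101111010101010100011011 ; hops seen [H3,H3,H3,H0] ; pick H0
  + 162.128.238.96/27 (H2) depth=27
  + 162.128.238.112/28 (H1) depth=28

== LOOKUPS ==
["H1","H2","H0","H0","H0"]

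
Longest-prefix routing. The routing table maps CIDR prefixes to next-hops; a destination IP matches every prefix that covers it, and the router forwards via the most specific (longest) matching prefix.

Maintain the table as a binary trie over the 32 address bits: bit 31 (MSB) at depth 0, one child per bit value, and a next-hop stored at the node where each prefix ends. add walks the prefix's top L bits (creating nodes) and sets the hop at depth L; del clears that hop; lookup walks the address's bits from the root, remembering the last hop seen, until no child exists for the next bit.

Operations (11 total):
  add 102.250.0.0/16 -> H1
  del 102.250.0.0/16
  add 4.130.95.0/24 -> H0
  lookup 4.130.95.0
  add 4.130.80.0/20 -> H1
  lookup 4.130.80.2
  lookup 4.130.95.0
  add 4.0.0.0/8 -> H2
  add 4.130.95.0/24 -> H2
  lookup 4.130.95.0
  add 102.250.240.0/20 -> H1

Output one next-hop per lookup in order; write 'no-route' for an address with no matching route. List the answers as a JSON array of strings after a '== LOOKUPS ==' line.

Process each operation:
  + 102.250.0.0/16 (H1) depth=16
  - 102.250.0.0/16 clear@16
  + 4.130.95.0/24 (H0) depth=24
  Q 4.130.95.0: descend 000001001000001001011111 ; hops seen [H0] ; pick H0
  + 4.130.80.0/20 (H1) depth=20
  Q 4.130.80.2: descend 00000100100000100101 ; hops seen [H1] ; pick H1
  Q 4.130.95.0: descend 000001001000001001011111 ; hops seen [H1,H0] ; pick H0
  + 4.0.0.0/8 (H2) depth=8
  + 4.130.95.0/24 (H2) depth=24
  Q 4.130.95.0: descend 000001001000001001011111 ; hops seen [H2,H1,H2] ; pick H2
  + 102.250.240.0/20 (H1) depth=20

== LOOKUPS ==
["H0","H1","H0","H2"]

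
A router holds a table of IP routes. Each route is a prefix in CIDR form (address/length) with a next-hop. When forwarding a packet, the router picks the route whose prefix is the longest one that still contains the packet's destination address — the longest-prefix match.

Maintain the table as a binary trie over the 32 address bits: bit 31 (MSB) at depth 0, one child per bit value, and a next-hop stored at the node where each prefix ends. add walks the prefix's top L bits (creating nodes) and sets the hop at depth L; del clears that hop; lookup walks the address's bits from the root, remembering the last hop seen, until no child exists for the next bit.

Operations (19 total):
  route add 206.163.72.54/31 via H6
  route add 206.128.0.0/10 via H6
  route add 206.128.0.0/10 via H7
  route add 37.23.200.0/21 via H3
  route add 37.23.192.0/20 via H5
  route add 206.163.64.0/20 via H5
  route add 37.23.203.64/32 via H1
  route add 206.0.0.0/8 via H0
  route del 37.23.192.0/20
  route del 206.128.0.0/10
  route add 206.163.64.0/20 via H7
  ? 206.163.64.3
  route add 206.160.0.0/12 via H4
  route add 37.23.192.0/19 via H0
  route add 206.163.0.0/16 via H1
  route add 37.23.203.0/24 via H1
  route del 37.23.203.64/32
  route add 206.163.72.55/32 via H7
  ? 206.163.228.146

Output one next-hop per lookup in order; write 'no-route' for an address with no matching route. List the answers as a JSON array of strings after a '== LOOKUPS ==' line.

Trace:
  add 206.163.72.54/31 -> H6 at depth 31
  add 206.128.0.0/10 -> H6 at depth 10
  add 206.128.0.0/10 -> H7 at depth 10
  add 37.23.200.0/21 -> H3 at depth 21
  add 37.23.192.0/20 -> H5 at depth 20
  add 206.163.64.0/20 -> H5 at depth 20
  add 37.23.203.64/32 -> H1 at depth 32
  add 206.0.0.0/8 -> H0 at depth 8
  - 37.23.192.0/20 clear@20
  - 206.128.0.0/10 clear@10
  add 206.163.64.0/20 -> H7 at depth 20
  lookup 206.163.64.3: bits 11001110101000110100 walk d0:-→d1:-→d2:-→d3:-→d4:-→d5:-→d6:-→d7:-→d8:H0→d9:-→d10:-→d11:-→d12:-→d13:-→d14:-→d15:-→d16:-→d17:-→d18:-→d19:-→d20:H7 -> H7
  add 206.160.0.0/12 -> H4 at depth 12
  add 37.23.192.0/19 -> H0 at depth 19
  add 206.163.0.0/16 -> H1 at depth 16
  add 37.23.203.0/24 -> H1 at depth 24
  - 37.23.203.64/32 clear@32
  add 206.163.72.55/32 -> H7 at depth 32
  lookup 206.163.228.146: bits 1100111010100011 walk d0:-→d1:-→d2:-→d3:-→d4:-→d5:-→d6:-→d7:-→d8:H0→d9:-→d10:-→d11:-→d12:H4→d13:-→d14:-→d15:-→d16:H1 -> H1

== LOOKUPS ==
["H7","H1"]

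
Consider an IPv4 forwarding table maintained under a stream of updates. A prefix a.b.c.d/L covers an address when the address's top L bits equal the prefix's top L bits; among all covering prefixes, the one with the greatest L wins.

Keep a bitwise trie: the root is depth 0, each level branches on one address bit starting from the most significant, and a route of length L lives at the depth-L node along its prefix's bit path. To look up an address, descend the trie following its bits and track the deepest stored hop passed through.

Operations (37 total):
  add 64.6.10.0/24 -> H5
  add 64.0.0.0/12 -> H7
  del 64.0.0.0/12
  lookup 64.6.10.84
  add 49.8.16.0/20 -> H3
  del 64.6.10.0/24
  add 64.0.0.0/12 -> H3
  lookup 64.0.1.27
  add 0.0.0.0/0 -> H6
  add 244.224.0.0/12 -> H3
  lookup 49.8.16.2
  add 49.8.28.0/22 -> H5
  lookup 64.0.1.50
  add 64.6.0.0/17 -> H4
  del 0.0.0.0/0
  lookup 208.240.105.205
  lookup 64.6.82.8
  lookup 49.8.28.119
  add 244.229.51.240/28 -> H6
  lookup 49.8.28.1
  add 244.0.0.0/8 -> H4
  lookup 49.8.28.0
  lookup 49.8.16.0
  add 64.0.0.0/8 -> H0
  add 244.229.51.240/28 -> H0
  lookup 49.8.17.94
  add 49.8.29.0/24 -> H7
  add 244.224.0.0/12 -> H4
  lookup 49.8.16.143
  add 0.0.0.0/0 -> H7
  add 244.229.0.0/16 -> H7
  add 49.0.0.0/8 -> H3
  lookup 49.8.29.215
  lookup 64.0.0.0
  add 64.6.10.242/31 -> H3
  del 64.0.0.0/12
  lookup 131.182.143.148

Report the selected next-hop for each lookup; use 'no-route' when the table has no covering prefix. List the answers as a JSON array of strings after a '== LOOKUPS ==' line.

Trace:
  add 64.6.10.0/24 -> H5 at depth 24
  add 64.0.0.0/12 -> H7 at depth 12
  del 64.0.0.0/12 (clear depth 12)
  Q 64.6.10.84: descend 010000000000011000001010 ; hops seen [H5] ; pick H5
  add 49.8.16.0/20 -> H3 at depth 20
  del 64.6.10.0/24 (clear depth 24)
  add 64.0.0.0/12 -> H3 at depth 12
  Q 64.0.1.27: descend 0100000000000 ; hops seen [H3] ; pick H3
  add 0.0.0.0/0 -> H6 at depth 0
  add 244.224.0.0/12 -> H3 at depth 12
  Q 49.8.16.2: descend 00110001000010000001 ; hops seen [H6,H3] ; pick H3
  add 49.8.28.0/22 -> H5 at depth 22
  Q 64.0.1.50: descend 0100000000000 ; hops seen [H6,H3] ; pick H3
  add 64.6.0.0/17 -> H4 at depth 17
  del 0.0.0.0/0 (clear depth 0)
  Q 208.240.105.205: descend 11 ; hops seen [∅] ; pick no-route
  Q 64.6.82.8: descend 01000000000001100 ; hops seen [H3,H4] ; pick H4
  Q 49.8.28.119: descend 0011000100001000000111 ; hops seen [H3,H5] ; pick H5
  add 244.229.51.240/28 -> H6 at depth 28
  Q 49.8.28.1: descend 0011000100001000000111 ; hops seen [H3,H5] ; pick H5
  add 244.0.0.0/8 -> H4 at depth 8
  Q 49.8.28.0: descend 0011000100001000000111 ; hops seen [H3,H5] ; pick H5
  Q 49.8.16.0: descend 00110001000010000001 ; hops seen [H3] ; pick H3
  add 64.0.0.0/8 -> H0 at depth 8
  add 244.229.51.240/28 -> H0 at depth 28
  Q 49.8.17.94: descend 00110001000010000001 ; hops seen [H3] ; pick H3
  add 49.8.29.0/24 -> H7 at depth 24
  add 244.224.0.0/12 -> H4 at depth 12
  Q 49.8.16.143: descend 00110001000010000001 ; hops seen [H3] ; pick H3
  add 0.0.0.0/0 -> H7 at depth 0
  add 244.229.0.0/16 -> H7 at depth 16
  add 49.0.0.0/8 -> H3 at depth 8
  Q 49.8.29.215: descend 001100010000100000011101 ; hops seen [H7,H3,H3,H5,H7] ; pick H7
  Q 64.0.0.0: descend 0100000000000 ; hops seen [H7,H0,H3] ; pick H3
  add 64.6.10.242/31 -> H3 at depth 31
  del 64.0.0.0/12 (clear depth 12)
  Q 131.182.143.148: descend 1 ; hops seen [H7] ; pick H7

== LOOKUPS ==
["H5","H3","H3","H3","no-route","H4","H5","H5","H5","H3","H3","H3","H7","H3","H7"]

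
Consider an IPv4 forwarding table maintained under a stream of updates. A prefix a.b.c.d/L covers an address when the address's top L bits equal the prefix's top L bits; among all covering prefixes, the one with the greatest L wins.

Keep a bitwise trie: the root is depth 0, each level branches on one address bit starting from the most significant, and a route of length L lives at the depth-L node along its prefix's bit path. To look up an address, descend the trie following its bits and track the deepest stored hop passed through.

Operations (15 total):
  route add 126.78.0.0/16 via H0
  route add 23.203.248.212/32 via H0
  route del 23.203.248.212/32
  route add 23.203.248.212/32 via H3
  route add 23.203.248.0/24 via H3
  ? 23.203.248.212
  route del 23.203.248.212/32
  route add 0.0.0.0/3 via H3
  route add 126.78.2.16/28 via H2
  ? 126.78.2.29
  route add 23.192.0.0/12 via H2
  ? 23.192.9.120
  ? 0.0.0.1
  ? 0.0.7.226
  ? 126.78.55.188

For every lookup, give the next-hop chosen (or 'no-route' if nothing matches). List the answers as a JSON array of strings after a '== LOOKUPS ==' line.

Apply in order:
  + 126.78.0.0/16 (H0) depth=16
  + 23.203.248.212/32 (H0) depth=32
  del 23.203.248.212/32 (clear depth 32)
  + 23.203.248.212/32 (H3) depth=32
  + 23.203.248.0/24 (H3) depth=24
  ? 23.203.248.212  path d0:-→d1:-→d2:-→d3:-→d4:-→d5:-→d6:-→d7:-→d8:-→d9:-→d10:-→d11:-→d12:-→d13:-→d14:-→d15:-→d16:-→d17:-→d18:-→d19:-→d20:-→d21:-→d22:-→d23:-→d24:H3→d25:-→d26:-→d27:-→d28:-→d29:-→d30:-→d31:-→d32:H3  best=H3
  del 23.203.248.212/32 (clear depth 32)
  + 0.0.0.0/3 (H3) depth=3
  + 126.78.2.16/28 (H2) depth=28
  ? 126.78.2.29  path d0:-→d1:-→d2:-→d3:-→d4:-→d5:-→d6:-→d7:-→d8:-→d9:-→d10:-→d11:-→d12:-→d13:-→d14:-→d15:-→d16:H0→d17:-→d18:-→d19:-→d20:-→d21:-→d22:-→d23:-→d24:-→d25:-→d26:-→d27:-→d28:H2  best=H2
  + 23.192.0.0/12 (H2) depth=12
  ? 23.192.9.120  path d0:-→d1:-→d2:-→d3:H3→d4:-→d5:-→d6:-→d7:-→d8:-→d9:-→d10:-→d11:-→d12:H2  best=H2
  ? 0.0.0.1  path d0:-→d1:-→d2:-→d3:H3  best=H3
  ? 0.0.7.226  path d0:-→d1:-→d2:-→d3:H3  best=H3
  ? 126.78.55.188  path d0:-→d1:-→d2:-→d3:-→d4:-→d5:-→d6:-→d7:-→d8:-→d9:-→d10:-→d11:-→d12:-→d13:-→d14:-→d15:-→d16:H0→d17:-→d18:-  best=H0

== LOOKUPS ==
["H3","H2","H2","H3","H3","H0"]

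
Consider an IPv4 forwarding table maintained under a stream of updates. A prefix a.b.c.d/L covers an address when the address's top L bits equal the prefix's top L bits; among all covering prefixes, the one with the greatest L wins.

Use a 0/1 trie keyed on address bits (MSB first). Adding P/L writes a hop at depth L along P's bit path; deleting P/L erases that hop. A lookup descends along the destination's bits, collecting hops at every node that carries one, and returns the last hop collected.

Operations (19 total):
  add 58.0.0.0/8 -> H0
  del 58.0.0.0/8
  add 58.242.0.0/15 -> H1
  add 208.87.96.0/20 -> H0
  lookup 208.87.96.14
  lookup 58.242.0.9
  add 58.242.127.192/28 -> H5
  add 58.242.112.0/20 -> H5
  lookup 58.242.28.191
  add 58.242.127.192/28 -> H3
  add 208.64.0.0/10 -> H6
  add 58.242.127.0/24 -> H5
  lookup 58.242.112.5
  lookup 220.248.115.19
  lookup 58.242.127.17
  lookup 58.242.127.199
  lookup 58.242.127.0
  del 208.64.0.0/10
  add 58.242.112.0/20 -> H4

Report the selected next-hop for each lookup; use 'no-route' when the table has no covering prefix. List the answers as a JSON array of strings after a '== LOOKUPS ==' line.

Apply in order:
  + 58.0.0.0/8 (H0) depth=8
  - 58.0.0.0/8 clear@8
  + 58.242.0.0/15 (H1) depth=15
  + 208.87.96.0/20 (H0) depth=20
  lookup 208.87.96.14: bits 11010000010101110110 walk d0:-→d1:-→d2:-→d3:-→d4:-→d5:-→d6:-→d7:-→d8:-→d9:-→d10:-→d11:-→d12:-→d13:-→d14:-→d15:-→d16:-→d17:-→d18:-→d19:-→d20:H0 -> H0
  lookup 58.242.0.9: bits 001110101111001 walk d0:-→d1:-→d2:-→d3:-→d4:-→d5:-→d6:-→d7:-→d8:-→d9:-→d10:-→d11:-→d12:-→d13:-→d14:-→d15:H1 -> H1
  + 58.242.127.192/28 (H5) depth=28
  + 58.242.112.0/20 (H5) depth=20
  lookup 58.242.28.191: bits 00111010111100100 walk d0:-→d1:-→d2:-→d3:-→d4:-→d5:-→d6:-→d7:-→d8:-→d9:-→d10:-→d11:-→d12:-→d13:-→d14:-→d15:H1→d16:-→d17:- -> H1
  + 58.242.127.192/28 (H3) depth=28
  + 208.64.0.0/10 (H6) depth=10
  + 58.242.127.0/24 (H5) depth=24
  lookup 58.242.112.5: bits 00111010111100100111 walk d0:-→d1:-→d2:-→d3:-→d4:-→d5:-→d6:-→d7:-→d8:-→d9:-→d10:-→d11:-→d12:-→d13:-→d14:-→d15:H1→d16:-→d17:-→d18:-→d19:-→d20:H5 -> H5
  lookup 220.248.115.19: bits 1101 walk d0:-→d1:-→d2:-→d3:-→d4:- -> no-route
  lookup 58.242.127.17: bits 001110101111001001111111 walk d0:-→d1:-→d2:-→d3:-→d4:-→d5:-→d6:-→d7:-→d8:-→d9:-→d10:-→d11:-→d12:-→d13:-→d14:-→d15:H1→d16:-→d17:-→d18:-→d19:-→d20:H5→d21:-→d22:-→d23:-→d24:H5 -> H5
  lookup 58.242.127.199: bits 0011101011110010011111111100 walk d0:-→d1:-→d2:-→d3:-→d4:-→d5:-→d6:-→d7:-→d8:-→d9:-→d10:-→d11:-→d12:-→d13:-→d14:-→d15:H1→d16:-→d17:-→d18:-→d19:-→d20:H5→d21:-→d22:-→d23:-→d24:H5→d25:-→d26:-→d27:-→d28:H3 -> H3
  lookup 58.242.127.0: bits 001110101111001001111111 walk d0:-→d1:-→d2:-→d3:-→d4:-→d5:-→d6:-→d7:-→d8:-→d9:-→d10:-→d11:-→d12:-→d13:-→d14:-→d15:H1→d16:-→d17:-→d18:-→d19:-→d20:H5→d21:-→d22:-→d23:-→d24:H5 -> H5
  - 208.64.0.0/10 clear@10
  + 58.242.112.0/20 (H4) depth=20

== LOOKUPS ==
["H0","H1","H1","H5","no-route","H5","H3","H5"]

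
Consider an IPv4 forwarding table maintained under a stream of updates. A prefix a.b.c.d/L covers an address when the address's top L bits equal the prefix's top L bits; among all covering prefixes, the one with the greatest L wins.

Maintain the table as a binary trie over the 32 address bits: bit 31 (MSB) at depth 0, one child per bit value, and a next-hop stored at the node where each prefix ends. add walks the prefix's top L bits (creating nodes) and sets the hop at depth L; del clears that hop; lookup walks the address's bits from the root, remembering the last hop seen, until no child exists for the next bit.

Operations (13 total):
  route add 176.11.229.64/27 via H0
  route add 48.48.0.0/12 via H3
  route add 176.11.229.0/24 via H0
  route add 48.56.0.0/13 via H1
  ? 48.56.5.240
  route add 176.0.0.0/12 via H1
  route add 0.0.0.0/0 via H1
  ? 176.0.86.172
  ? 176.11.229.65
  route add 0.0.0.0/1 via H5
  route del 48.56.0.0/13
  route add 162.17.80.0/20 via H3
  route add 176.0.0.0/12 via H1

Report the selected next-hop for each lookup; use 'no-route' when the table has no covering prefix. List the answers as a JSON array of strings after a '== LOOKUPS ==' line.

Trace:
  add 176.11.229.64/27 -> H0 at depth 27
  add 48.48.0.0/12 -> H3 at depth 12
  add 176.11.229.0/24 -> H0 at depth 24
  add 48.56.0.0/13 -> H1 at depth 13
  ? 48.56.5.240  path d0:-→d1:-→d2:-→d3:-→d4:-→d5:-→d6:-→d7:-→d8:-→d9:-→d10:-→d11:-→d12:H3→d13:H1  best=H1
  add 176.0.0.0/12 -> H1 at depth 12
  add 0.0.0.0/0 -> H1 at depth 0
  ? 176.0.86.172  path d0:H1→d1:-→d2:-→d3:-→d4:-→d5:-→d6:-→d7:-→d8:-→d9:-→d10:-→d11:-→d12:H1  best=H1
  ? 176.11.229.65  path d0:H1→d1:-→d2:-→d3:-→d4:-→d5:-→d6:-→d7:-→d8:-→d9:-→d10:-→d11:-→d12:H1→d13:-→d14:-→d15:-→d16:-→d17:-→d18:-→d19:-→d20:-→d21:-→d22:-→d23:-→d24:H0→d25:-→d26:-→d27:H0  best=H0
  add 0.0.0.0/1 -> H5 at depth 1
  del 48.56.0.0/13 (clear depth 13)
  add 162.17.80.0/20 -> H3 at depth 20
  add 176.0.0.0/12 -> H1 at depth 12

== LOOKUPS ==
["H1","H1","H0"]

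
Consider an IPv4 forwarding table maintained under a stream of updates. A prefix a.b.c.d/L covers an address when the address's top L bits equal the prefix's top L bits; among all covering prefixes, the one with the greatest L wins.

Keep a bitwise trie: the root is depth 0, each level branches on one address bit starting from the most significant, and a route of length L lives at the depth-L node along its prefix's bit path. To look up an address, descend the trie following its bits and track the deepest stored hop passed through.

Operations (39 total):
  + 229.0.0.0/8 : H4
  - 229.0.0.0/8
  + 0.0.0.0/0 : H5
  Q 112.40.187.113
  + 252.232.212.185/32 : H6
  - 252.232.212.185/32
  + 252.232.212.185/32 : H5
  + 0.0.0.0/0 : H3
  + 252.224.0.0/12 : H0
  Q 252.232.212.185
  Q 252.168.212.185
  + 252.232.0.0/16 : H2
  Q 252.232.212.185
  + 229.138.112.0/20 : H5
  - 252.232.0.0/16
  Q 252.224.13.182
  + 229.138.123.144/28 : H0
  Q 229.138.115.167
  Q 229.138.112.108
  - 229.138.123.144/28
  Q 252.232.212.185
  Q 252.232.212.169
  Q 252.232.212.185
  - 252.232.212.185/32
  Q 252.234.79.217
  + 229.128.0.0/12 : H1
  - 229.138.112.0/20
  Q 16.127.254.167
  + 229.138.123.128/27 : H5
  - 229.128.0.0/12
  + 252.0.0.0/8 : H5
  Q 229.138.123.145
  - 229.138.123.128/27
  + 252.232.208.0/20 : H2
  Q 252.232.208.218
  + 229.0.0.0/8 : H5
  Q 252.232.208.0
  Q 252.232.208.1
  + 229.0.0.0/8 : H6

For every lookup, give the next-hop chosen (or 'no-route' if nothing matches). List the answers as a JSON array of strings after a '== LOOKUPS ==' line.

Trace:
  + 229.0.0.0/8 (H4) depth=8
  - 229.0.0.0/8 clear@8
  + 0.0.0.0/0 (H5) depth=0
  Q 112.40.187.113: descend ε ; hops seen [H5] ; pick H5
  + 252.232.212.185/32 (H6) depth=32
  - 252.232.212.185/32 clear@32
  + 252.232.212.185/32 (H5) depth=32
  + 0.0.0.0/0 (H3) depth=0
  + 252.224.0.0/12 (H0) depth=12
  Q 252.232.212.185: descend 11111100111010001101010010111001 ; hops seen [H3,H0,H5] ; pick H5
  Q 252.168.212.185: descend 111111001 ; hops seen [H3] ; pick H3
  + 252.232.0.0/16 (H2) depth=16
  Q 252.232.212.185: descend 11111100111010001101010010111001 ; hops seen [H3,H0,H2,H5] ; pick H5
  + 229.138.112.0/20 (H5) depth=20
  - 252.232.0.0/16 clear@16
  Q 252.224.13.182: descend 111111001110 ; hops seen [H3,H0] ; pick H0
  + 229.138.123.144/28 (H0) depth=28
  Q 229.138.115.167: descend 11100101100010100111 ; hops seen [H3,H5] ; pick H5
  Q 229.138.112.108: descend 11100101100010100111 ; hops seen [H3,H5] ; pick H5
  - 229.138.123.144/28 clear@28
  Q 252.232.212.185: descend 11111100111010001101010010111001 ; hops seen [H3,H0,H5] ; pick H5
  Q 252.232.212.169: descend 111111001110100011010100101 ; hops seen [H3,H0] ; pick H0
  Q 252.232.212.185: descend 11111100111010001101010010111001 ; hops seen [H3,H0,H5] ; pick H5
  - 252.232.212.185/32 clear@32
  Q 252.234.79.217: descend 11111100111010 ; hops seen [H3,H0] ; pick H0
  + 229.128.0.0/12 (H1) depth=12
  - 229.138.112.0/20 clear@20
  Q 16.127.254.167: descend ε ; hops seen [H3] ; pick H3
  + 229.138.123.128/27 (H5) depth=27
  - 229.128.0.0/12 clear@12
  + 252.0.0.0/8 (H5) depth=8
  Q 229.138.123.145: descend 1110010110001010011110111001 ; hops seen [H3,H5] ; pick H5
  - 229.138.123.128/27 clear@27
  + 252.232.208.0/20 (H2) depth=20
  Q 252.232.208.218: descend 111111001110100011010 ; hops seen [H3,H5,H0,H2] ; pick H2
  + 229.0.0.0/8 (H5) depth=8
  Q 252.232.208.0: descend 111111001110100011010 ; hops seen [H3,H5,H0,H2] ; pick H2
  Q 252.232.208.1: descend 111111001110100011010 ; hops seen [H3,H5,H0,H2] ; pick H2
  + 229.0.0.0/8 (H6) depth=8

== LOOKUPS ==
["H5","H5","H3","H5","H0","H5","H5","H5","H0","H5","H0","H3","H5","H2","H2","H2"]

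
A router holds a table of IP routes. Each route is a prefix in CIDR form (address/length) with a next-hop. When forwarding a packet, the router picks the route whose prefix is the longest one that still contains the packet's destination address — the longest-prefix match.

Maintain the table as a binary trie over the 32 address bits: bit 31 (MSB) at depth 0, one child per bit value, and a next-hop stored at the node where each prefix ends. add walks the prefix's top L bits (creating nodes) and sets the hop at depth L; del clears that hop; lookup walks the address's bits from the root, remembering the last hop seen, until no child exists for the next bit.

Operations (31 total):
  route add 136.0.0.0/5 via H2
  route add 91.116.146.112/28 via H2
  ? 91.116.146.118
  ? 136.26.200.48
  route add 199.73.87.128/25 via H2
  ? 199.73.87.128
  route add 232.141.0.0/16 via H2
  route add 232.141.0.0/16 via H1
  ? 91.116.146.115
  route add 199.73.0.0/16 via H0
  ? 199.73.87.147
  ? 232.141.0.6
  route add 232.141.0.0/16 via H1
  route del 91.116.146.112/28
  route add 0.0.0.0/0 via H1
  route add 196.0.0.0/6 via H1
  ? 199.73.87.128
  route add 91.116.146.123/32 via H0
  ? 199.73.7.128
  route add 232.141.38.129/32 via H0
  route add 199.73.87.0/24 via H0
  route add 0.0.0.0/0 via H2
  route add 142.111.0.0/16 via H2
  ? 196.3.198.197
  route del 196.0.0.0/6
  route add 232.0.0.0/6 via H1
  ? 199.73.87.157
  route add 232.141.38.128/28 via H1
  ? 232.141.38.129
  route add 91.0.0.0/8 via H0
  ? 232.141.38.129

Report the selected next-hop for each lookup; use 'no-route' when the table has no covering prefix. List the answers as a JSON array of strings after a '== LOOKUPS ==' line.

Process each operation:
  add 136.0.0.0/5 -> H2 at depth 5
  add 91.116.146.112/28 -> H2 at depth 28
  lookup 91.116.146.118: bits 0101101101110100100100100111 walk d0:-→d1:-→d2:-→d3:-→d4:-→d5:-→d6:-→d7:-→d8:-→d9:-→d10:-→d11:-→d12:-→d13:-→d14:-→d15:-→d16:-→d17:-→d18:-→d19:-→d20:-→d21:-→d22:-→d23:-→d24:-→d25:-→d26:-→d27:-→d28:H2 -> H2
  lookup 136.26.200.48: bits 10001 walk d0:-→d1:-→d2:-→d3:-→d4:-→d5:H2 -> H2
  add 199.73.87.128/25 -> H2 at depth 25
  lookup 199.73.87.128: bits 1100011101001001010101111 walk d0:-→d1:-→d2:-→d3:-→d4:-→d5:-→d6:-→d7:-→d8:-→d9:-→d10:-→d11:-→d12:-→d13:-→d14:-→d15:-→d16:-→d17:-→d18:-→d19:-→d20:-→d21:-→d22:-→d23:-→d24:-→d25:H2 -> H2
  add 232.141.0.0/16 -> H2 at depth 16
  add 232.141.0.0/16 -> H1 at depth 16
  lookup 91.116.146.115: bits 0101101101110100100100100111 walk d0:-→d1:-→d2:-→d3:-→d4:-→d5:-→d6:-→d7:-→d8:-→d9:-→d10:-→d11:-→d12:-→d13:-→d14:-→d15:-→d16:-→d17:-→d18:-→d19:-→d20:-→d21:-→d22:-→d23:-→d24:-→d25:-→d26:-→d27:-→d28:H2 -> H2
  add 199.73.0.0/16 -> H0 at depth 16
  lookup 199.73.87.147: bits 1100011101001001010101111 walk d0:-→d1:-→d2:-→d3:-→d4:-→d5:-→d6:-→d7:-→d8:-→d9:-→d10:-→d11:-→d12:-→d13:-→d14:-→d15:-→d16:H0→d17:-→d18:-→d19:-→d20:-→d21:-→d22:-→d23:-→d24:-→d25:H2 -> H2
  lookup 232.141.0.6: bits 1110100010001101 walk d0:-→d1:-→d2:-→d3:-→d4:-→d5:-→d6:-→d7:-→d8:-→d9:-→d10:-→d11:-→d12:-→d13:-→d14:-→d15:-→d16:H1 -> H1
  add 232.141.0.0/16 -> H1 at depth 16
  del 91.116.146.112/28 (clear depth 28)
  add 0.0.0.0/0 -> H1 at depth 0
  add 196.0.0.0/6 -> H1 at depth 6
  lookup 199.73.87.128: bits 1100011101001001010101111 walk d0:H1→d1:-→d2:-→d3:-→d4:-→d5:-→d6:H1→d7:-→d8:-→d9:-→d10:-→d11:-→d12:-→d13:-→d14:-→d15:-→d16:H0→d17:-→d18:-→d19:-→d20:-→d21:-→d22:-→d23:-→d24:-→d25:H2 -> H2
  add 91.116.146.123/32 -> H0 at depth 32
  lookup 199.73.7.128: bits 11000111010010010 walk d0:H1→d1:-→d2:-→d3:-→d4:-→d5:-→d6:H1→d7:-→d8:-→d9:-→d10:-→d11:-→d12:-→d13:-→d14:-→d15:-→d16:H0→d17:- -> H0
  add 232.141.38.129/32 -> H0 at depth 32
  add 199.73.87.0/24 -> H0 at depth 24
  add 0.0.0.0/0 -> H2 at depth 0
  add 142.111.0.0/16 -> H2 at depth 16
  lookup 196.3.198.197: bits 110001 walk d0:H2→d1:-→d2:-→d3:-→d4:-→d5:-→d6:H1 -> H1
  del 196.0.0.0/6 (clear depth 6)
  add 232.0.0.0/6 -> H1 at depth 6
  lookup 199.73.87.157: bits 1100011101001001010101111 walk d0:H2→d1:-→d2:-→d3:-→d4:-→d5:-→d6:-→d7:-→d8:-→d9:-→d10:-→d11:-→d12:-→d13:-→d14:-→d15:-→d16:H0→d17:-→d18:-→d19:-→d20:-→d21:-→d22:-→d23:-→d24:H0→d25:H2 -> H2
  add 232.141.38.128/28 -> H1 at depth 28
  lookup 232.141.38.129: bits 11101000100011010010011010000001 walk d0:H2→d1:-→d2:-→d3:-→d4:-→d5:-→d6:H1→d7:-→d8:-→d9:-→d10:-→d11:-→d12:-→d13:-→d14:-→d15:-→d16:H1→d17:-→d18:-→d19:-→d20:-→d21:-→d22:-→d23:-→d24:-→d25:-→d26:-→d27:-→d28:H1→d29:-→d30:-→d31:-→d32:H0 -> H0
  add 91.0.0.0/8 -> H0 at depth 8
  lookup 232.141.38.129: bits 11101000100011010010011010000001 walk d0:H2→d1:-→d2:-→d3:-→d4:-→d5:-→d6:H1→d7:-→d8:-→d9:-→d10:-→d11:-→d12:-→d13:-→d14:-→d15:-→d16:H1→d17:-→d18:-→d19:-→d20:-→d21:-→d22:-→d23:-→d24:-→d25:-→d26:-→d27:-→d28:H1→d29:-→d30:-→d31:-→d32:H0 -> H0

== LOOKUPS ==
["H2","H2","H2","H2","H2","H1","H2","H0","H1","H2","H0","H0"]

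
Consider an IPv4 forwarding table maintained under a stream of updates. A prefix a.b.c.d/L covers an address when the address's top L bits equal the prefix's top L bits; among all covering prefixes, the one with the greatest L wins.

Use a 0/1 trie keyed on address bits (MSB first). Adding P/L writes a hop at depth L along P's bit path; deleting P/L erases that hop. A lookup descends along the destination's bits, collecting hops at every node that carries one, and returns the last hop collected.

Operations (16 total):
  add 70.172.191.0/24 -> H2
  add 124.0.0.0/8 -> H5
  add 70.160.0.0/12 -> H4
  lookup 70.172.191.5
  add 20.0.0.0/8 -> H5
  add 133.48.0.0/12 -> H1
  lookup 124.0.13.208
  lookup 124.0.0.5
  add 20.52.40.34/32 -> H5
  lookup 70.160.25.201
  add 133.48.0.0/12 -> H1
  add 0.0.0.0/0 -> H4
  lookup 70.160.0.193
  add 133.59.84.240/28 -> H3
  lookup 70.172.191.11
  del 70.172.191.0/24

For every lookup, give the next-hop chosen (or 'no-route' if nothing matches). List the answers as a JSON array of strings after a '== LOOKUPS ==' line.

Process each operation:
  add 70.172.191.0/24 -> H2 at depth 24
  add 124.0.0.0/8 -> H5 at depth 8
  add 70.160.0.0/12 -> H4 at depth 12
  ? 70.172.191.5  path d0:-→d1:-→d2:-→d3:-→d4:-→d5:-→d6:-→d7:-→d8:-→d9:-→d10:-→d11:-→d12:H4→d13:-→d14:-→d15:-→d16:-→d17:-→d18:-→d19:-→d20:-→d21:-→d22:-→d23:-→d24:H2  best=H2
  add 20.0.0.0/8 -> H5 at depth 8
  add 133.48.0.0/12 -> H1 at depth 12
  ? 124.0.13.208  path d0:-→d1:-→d2:-→d3:-→d4:-→d5:-→d6:-→d7:-→d8:H5  best=H5
  ? 124.0.0.5  path d0:-→d1:-→d2:-→d3:-→d4:-→d5:-→d6:-→d7:-→d8:H5  best=H5
  add 20.52.40.34/32 -> H5 at depth 32
  ? 70.160.25.201  path d0:-→d1:-→d2:-→d3:-→d4:-→d5:-→d6:-→d7:-→d8:-→d9:-→d10:-→d11:-→d12:H4  best=H4
  add 133.48.0.0/12 -> H1 at depth 12
  add 0.0.0.0/0 -> H4 at depth 0
  ? 70.160.0.193  path d0:H4→d1:-→d2:-→d3:-→d4:-→d5:-→d6:-→d7:-→d8:-→d9:-→d10:-→d11:-→d12:H4  best=H4
  add 133.59.84.240/28 -> H3 at depth 28
  ? 70.172.191.11  path d0:H4→d1:-→d2:-→d3:-→d4:-→d5:-→d6:-→d7:-→d8:-→d9:-→d10:-→d11:-→d12:H4→d13:-→d14:-→d15:-→d16:-→d17:-→d18:-→d19:-→d20:-→d21:-→d22:-→d23:-→d24:H2  best=H2
  - 70.172.191.0/24 clear@24

== LOOKUPS ==
["H2","H5","H5","H4","H4","H2"]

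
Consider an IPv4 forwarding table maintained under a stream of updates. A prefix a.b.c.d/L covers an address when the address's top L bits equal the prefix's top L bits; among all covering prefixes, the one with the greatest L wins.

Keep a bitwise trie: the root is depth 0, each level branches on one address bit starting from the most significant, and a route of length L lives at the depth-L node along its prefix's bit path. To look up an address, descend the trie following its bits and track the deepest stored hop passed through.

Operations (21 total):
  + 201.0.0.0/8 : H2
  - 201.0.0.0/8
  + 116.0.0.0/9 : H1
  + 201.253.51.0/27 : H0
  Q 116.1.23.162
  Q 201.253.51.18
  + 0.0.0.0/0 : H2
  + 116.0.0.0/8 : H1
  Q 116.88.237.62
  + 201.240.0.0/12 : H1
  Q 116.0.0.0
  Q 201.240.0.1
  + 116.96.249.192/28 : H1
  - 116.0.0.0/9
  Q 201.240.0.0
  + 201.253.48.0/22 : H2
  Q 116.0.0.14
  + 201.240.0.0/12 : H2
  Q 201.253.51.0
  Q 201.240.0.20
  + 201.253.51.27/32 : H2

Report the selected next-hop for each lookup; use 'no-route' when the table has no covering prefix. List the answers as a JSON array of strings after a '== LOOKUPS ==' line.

Process each operation:
  + 201.0.0.0/8 (H2) depth=8
  - 201.0.0.0/8 clear@8
  + 116.0.0.0/9 (H1) depth=9
  + 201.253.51.0/27 (H0) depth=27
  ? 116.1.23.162  path d0:-→d1:-→d2:-→d3:-→d4:-→d5:-→d6:-→d7:-→d8:-→d9:H1  best=H1
  ? 201.253.51.18  path d0:-→d1:-→d2:-→d3:-→d4:-→d5:-→d6:-→d7:-→d8:-→d9:-→d10:-→d11:-→d12:-→d13:-→d14:-→d15:-→d16:-→d17:-→d18:-→d19:-→d20:-→d21:-→d22:-→d23:-→d24:-→d25:-→d26:-→d27:H0  best=H0
  + 0.0.0.0/0 (H2) depth=0
  + 116.0.0.0/8 (H1) depth=8
  ? 116.88.237.62  path d0:H2→d1:-→d2:-→d3:-→d4:-→d5:-→d6:-→d7:-→d8:H1→d9:H1  best=H1
  + 201.240.0.0/12 (H1) depth=12
  ? 116.0.0.0  path d0:H2→d1:-→d2:-→d3:-→d4:-→d5:-→d6:-→d7:-→d8:H1→d9:H1  best=H1
  ? 201.240.0.1  path d0:H2→d1:-→d2:-→d3:-→d4:-→d5:-→d6:-→d7:-→d8:-→d9:-→d10:-→d11:-→d12:H1  best=H1
  + 116.96.249.192/28 (H1) depth=28
  - 116.0.0.0/9 clear@9
  ? 201.240.0.0  path d0:H2→d1:-→d2:-→d3:-→d4:-→d5:-→d6:-→d7:-→d8:-→d9:-→d10:-→d11:-→d12:H1  best=H1
  + 201.253.48.0/22 (H2) depth=22
  ? 116.0.0.14  path d0:H2→d1:-→d2:-→d3:-→d4:-→d5:-→d6:-→d7:-→d8:H1→d9:-  best=H1
  + 201.240.0.0/12 (H2) depth=12
  ? 201.253.51.0  path d0:H2→d1:-→d2:-→d3:-→d4:-→d5:-→d6:-→d7:-→d8:-→d9:-→d10:-→d11:-→d12:H2→d13:-→d14:-→d15:-→d16:-→d17:-→d18:-→d19:-→d20:-→d21:-→d22:H2→d23:-→d24:-→d25:-→d26:-→d27:H0  best=H0
  ? 201.240.0.20  path d0:H2→d1:-→d2:-→d3:-→d4:-→d5:-→d6:-→d7:-→d8:-→d9:-→d10:-→d11:-→d12:H2  best=H2
  + 201.253.51.27/32 (H2) depth=32

== LOOKUPS ==
["H1","H0","H1","H1","H1","H1","H1","H0","H2"]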